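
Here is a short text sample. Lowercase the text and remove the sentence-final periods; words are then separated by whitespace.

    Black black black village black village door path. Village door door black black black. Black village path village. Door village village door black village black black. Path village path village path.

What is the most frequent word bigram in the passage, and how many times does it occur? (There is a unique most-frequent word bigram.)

"black black", 6 times

Bigram frequencies (highest first):
  black black: 6
  black village: 4
  village door: 4
  path village: 4
  village path: 3
  village black: 2
  … (6 more, each ≤ 2)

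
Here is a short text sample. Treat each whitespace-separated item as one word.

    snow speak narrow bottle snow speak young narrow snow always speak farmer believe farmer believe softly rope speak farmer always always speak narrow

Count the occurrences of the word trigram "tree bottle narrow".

0

Scanning the 21 overlapping trigram windows for "tree bottle narrow":
  (none found)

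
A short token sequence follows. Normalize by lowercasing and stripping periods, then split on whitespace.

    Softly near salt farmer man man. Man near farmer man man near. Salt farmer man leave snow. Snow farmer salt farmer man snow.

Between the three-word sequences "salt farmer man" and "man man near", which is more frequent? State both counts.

"salt farmer man" (3 vs 2)

"salt farmer man": 3 occurrences
"man man near": 2 occurrences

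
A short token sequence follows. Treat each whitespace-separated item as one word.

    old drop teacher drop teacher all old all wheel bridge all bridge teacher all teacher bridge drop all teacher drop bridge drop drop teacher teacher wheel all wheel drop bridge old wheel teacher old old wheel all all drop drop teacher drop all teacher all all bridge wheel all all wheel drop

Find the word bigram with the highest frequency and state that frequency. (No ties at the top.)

Bigram frequencies (highest first):
  drop teacher: 4
  teacher drop: 3
  teacher all: 3
  all wheel: 3
  all teacher: 3
  wheel all: 3
  … (23 more, each ≤ 3)

"drop teacher", 4 times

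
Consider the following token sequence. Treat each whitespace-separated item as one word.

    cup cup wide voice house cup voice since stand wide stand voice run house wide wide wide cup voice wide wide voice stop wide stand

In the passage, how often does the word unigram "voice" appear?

Scanning the 25 tokens for "voice":
  position 4: voice
  position 7: voice
  position 12: voice
  position 19: voice
  position 22: voice

5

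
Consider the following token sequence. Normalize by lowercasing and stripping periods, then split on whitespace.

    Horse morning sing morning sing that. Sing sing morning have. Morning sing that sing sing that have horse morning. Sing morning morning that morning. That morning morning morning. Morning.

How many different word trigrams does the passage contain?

20

29 tokens → 27 trigram windows in total.
Repeated trigrams (each contributes count−1 duplicates):
  horse morning sing: 2
  morning morning morning: 2
  morning sing morning: 2
  morning sing that: 2
  morning that morning: 2
  sing that sing: 2
  that sing sing: 2
7 duplicate windows → 27 − 7 = 20 distinct.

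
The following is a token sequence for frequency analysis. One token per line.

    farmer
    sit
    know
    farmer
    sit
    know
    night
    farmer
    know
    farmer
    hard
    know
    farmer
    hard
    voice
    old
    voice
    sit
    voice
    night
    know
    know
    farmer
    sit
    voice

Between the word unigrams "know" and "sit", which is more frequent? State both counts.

"know" (6 vs 4)

"know": 6 occurrences
"sit": 4 occurrences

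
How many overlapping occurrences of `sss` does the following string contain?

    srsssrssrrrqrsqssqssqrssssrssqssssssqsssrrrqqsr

Sliding a length-3 window over the 47 characters (45 positions):
  position 3–5: sss
  position 23–25: sss
  position 24–26: sss
  position 31–33: sss
  position 32–34: sss
  position 33–35: sss
  position 34–36: sss
  position 38–40: sss

8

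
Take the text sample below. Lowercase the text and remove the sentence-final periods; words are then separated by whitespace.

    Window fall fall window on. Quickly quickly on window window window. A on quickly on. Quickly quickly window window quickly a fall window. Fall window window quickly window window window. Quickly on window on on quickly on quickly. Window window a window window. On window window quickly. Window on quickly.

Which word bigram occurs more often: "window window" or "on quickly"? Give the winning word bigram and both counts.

"window window" (9 vs 6)

"window window": 9 occurrences
"on quickly": 6 occurrences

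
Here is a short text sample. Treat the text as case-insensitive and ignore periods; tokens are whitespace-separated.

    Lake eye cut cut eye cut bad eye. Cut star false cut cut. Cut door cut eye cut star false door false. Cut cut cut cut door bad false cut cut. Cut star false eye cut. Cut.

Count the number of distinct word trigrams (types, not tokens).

37 tokens → 35 trigram windows in total.
Repeated trigrams (each contributes count−1 duplicates):
  cut cut cut: 4
  cut star false: 3
  false cut cut: 3
  cut cut door: 2
  cut eye cut: 2
  eye cut cut: 2
  eye cut star: 2
11 duplicate windows → 35 − 11 = 24 distinct.

24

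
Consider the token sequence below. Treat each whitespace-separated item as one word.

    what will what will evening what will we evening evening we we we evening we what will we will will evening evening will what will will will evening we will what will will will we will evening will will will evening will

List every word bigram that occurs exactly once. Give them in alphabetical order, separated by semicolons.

evening what; we what

Bigram counts meeting the condition (exactly once):
  evening what: 1
  we what: 1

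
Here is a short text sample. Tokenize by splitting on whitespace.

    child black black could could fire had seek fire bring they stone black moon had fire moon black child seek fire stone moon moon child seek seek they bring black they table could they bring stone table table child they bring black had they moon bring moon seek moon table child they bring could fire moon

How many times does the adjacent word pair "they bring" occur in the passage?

4

Scanning the 55 overlapping bigram windows for "they bring":
  position 28–29: they bring
  position 34–35: they bring
  position 40–41: they bring
  position 52–53: they bring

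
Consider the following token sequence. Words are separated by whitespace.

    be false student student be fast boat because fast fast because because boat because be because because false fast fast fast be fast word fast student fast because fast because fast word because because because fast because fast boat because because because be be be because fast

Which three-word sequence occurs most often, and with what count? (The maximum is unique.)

"fast because fast", 3 times

Trigram frequencies (highest first):
  fast because fast: 3
  fast boat because: 2
  because fast because: 2
  because because because: 2
  be false student: 1
  false student student: 1
  … (34 more, each ≤ 1)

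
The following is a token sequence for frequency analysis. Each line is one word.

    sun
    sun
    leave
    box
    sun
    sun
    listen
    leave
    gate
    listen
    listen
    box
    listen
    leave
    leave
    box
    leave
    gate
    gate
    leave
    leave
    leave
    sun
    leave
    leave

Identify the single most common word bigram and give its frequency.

Bigram frequencies (highest first):
  leave leave: 4
  sun sun: 2
  sun leave: 2
  leave box: 2
  listen leave: 2
  leave gate: 2
  … (10 more, each ≤ 1)

"leave leave", 4 times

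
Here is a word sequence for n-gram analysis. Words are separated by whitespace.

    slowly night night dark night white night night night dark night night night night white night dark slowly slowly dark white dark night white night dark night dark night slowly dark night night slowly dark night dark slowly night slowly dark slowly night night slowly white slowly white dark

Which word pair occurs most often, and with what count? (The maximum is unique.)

"night night", 8 times

Bigram frequencies (highest first):
  night night: 8
  dark night: 7
  night dark: 6
  slowly dark: 4
  night slowly: 4
  slowly night: 3
  … (8 more, each ≤ 3)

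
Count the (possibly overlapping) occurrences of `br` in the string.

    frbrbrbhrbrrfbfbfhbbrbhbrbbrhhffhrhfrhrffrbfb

6

Sliding a length-2 window over the 45 characters (44 positions):
  position 3–4: br
  position 5–6: br
  position 10–11: br
  position 20–21: br
  position 24–25: br
  position 27–28: br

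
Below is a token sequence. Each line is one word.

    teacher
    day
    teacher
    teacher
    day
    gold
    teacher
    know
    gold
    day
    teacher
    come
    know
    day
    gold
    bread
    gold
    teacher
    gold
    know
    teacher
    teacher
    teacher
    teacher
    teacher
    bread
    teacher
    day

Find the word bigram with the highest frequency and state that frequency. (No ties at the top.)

Bigram frequencies (highest first):
  teacher teacher: 5
  teacher day: 3
  day teacher: 2
  day gold: 2
  gold teacher: 2
  teacher know: 1
  … (12 more, each ≤ 1)

"teacher teacher", 5 times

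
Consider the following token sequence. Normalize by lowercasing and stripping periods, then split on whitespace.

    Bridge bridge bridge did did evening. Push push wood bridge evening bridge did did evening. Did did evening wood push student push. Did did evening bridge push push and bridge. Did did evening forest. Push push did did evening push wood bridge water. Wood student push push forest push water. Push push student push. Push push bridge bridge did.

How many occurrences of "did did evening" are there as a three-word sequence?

Scanning the 57 overlapping trigram windows for "did did evening":
  position 4–6: did did evening
  position 13–15: did did evening
  position 16–18: did did evening
  position 23–25: did did evening
  position 31–33: did did evening
  position 37–39: did did evening

6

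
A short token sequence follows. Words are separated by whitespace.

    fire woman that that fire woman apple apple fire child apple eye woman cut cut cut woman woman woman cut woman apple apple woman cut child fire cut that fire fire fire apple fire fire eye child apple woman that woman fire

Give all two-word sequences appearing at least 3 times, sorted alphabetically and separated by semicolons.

Bigram counts meeting the condition (at least 3 times):
  fire fire: 3
  woman cut: 3

fire fire; woman cut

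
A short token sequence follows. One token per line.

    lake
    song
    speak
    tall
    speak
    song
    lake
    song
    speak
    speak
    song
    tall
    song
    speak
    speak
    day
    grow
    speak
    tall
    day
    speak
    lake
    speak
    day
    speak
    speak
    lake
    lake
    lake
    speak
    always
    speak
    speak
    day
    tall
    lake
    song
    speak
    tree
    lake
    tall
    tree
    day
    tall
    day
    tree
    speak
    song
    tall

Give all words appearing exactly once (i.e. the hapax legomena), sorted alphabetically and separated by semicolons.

Unigram counts meeting the condition (exactly once (i.e. the hapax legomena)):
  always: 1
  grow: 1

always; grow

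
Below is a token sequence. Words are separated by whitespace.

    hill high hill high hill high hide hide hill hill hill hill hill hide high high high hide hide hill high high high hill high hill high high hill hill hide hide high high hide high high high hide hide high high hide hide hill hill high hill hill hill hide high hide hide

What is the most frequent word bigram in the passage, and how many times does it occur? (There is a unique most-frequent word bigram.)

Bigram frequencies (highest first):
  high high: 9
  hill hill: 8
  hill high: 7
  high hill: 6
  high hide: 6
  hide hide: 6
  … (3 more, each ≤ 5)

"high high", 9 times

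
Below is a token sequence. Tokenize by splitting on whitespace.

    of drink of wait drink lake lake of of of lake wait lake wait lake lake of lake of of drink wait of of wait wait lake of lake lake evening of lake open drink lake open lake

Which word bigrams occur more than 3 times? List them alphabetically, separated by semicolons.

lake of; of lake; of of

Bigram counts meeting the condition (more than 3 times):
  lake of: 4
  of lake: 4
  of of: 4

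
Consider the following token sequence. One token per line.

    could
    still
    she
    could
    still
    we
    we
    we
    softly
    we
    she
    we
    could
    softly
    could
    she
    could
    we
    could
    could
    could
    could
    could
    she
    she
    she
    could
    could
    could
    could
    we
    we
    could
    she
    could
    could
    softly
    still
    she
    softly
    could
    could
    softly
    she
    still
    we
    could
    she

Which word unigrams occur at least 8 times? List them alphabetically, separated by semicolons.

Unigram counts meeting the condition (at least 8 times):
  could: 20
  she: 10
  we: 9

could; she; we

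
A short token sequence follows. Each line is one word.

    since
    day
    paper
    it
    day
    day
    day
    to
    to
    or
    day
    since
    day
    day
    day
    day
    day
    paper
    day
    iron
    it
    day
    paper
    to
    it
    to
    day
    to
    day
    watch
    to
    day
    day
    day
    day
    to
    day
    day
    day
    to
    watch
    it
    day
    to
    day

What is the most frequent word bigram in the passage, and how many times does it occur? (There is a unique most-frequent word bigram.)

"day day", 11 times

Bigram frequencies (highest first):
  day day: 11
  day to: 5
  to day: 5
  day paper: 3
  it day: 3
  since day: 2
  … (15 more, each ≤ 1)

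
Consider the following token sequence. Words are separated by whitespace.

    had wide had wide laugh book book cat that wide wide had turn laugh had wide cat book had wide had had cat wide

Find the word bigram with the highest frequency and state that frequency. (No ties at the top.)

"had wide", 4 times

Bigram frequencies (highest first):
  had wide: 4
  wide had: 3
  wide laugh: 1
  laugh book: 1
  book book: 1
  book cat: 1
  … (12 more, each ≤ 1)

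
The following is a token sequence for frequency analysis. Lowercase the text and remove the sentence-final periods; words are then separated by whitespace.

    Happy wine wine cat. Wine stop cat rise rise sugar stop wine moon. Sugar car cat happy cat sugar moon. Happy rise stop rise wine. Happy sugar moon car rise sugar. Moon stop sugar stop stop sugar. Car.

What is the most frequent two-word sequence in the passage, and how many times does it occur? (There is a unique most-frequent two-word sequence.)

Bigram frequencies (highest first):
  sugar moon: 3
  rise sugar: 2
  sugar stop: 2
  sugar car: 2
  stop sugar: 2
  happy wine: 1
  … (25 more, each ≤ 1)

"sugar moon", 3 times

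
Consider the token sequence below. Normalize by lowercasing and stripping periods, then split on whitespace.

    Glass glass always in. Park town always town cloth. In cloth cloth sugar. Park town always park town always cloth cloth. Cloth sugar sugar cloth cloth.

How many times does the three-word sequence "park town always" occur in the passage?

3

Scanning the 24 overlapping trigram windows for "park town always":
  position 5–7: park town always
  position 14–16: park town always
  position 17–19: park town always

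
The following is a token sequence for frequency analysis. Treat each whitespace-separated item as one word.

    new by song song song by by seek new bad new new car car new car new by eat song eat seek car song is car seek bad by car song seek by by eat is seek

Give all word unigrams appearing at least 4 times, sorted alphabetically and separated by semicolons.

by; car; new; seek; song

Unigram counts meeting the condition (at least 4 times):
  by: 7
  car: 6
  new: 6
  seek: 5
  song: 6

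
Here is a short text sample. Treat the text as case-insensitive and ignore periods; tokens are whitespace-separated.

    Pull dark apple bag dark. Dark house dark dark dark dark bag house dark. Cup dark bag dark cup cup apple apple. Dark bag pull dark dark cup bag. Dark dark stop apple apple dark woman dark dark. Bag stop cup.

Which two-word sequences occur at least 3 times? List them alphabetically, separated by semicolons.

bag dark; dark bag; dark cup; dark dark

Bigram counts meeting the condition (at least 3 times):
  bag dark: 3
  dark bag: 4
  dark cup: 3
  dark dark: 7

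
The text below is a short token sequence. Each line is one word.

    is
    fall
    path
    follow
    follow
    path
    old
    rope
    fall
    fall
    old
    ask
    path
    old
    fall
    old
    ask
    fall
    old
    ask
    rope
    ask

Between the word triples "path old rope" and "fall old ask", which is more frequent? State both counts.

"path old rope": 1 occurrence
"fall old ask": 3 occurrences

"fall old ask" (3 vs 1)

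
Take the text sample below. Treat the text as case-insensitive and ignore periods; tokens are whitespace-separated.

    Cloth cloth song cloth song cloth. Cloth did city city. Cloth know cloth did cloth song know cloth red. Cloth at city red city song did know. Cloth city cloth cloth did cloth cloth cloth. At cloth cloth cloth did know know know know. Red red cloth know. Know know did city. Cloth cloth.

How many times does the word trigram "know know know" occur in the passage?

Scanning the 52 overlapping trigram windows for "know know know":
  position 41–43: know know know
  position 42–44: know know know
  position 48–50: know know know

3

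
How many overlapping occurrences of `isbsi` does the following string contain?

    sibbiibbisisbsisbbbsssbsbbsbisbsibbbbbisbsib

3

Sliding a length-5 window over the 44 characters (40 positions):
  position 11–15: isbsi
  position 29–33: isbsi
  position 39–43: isbsi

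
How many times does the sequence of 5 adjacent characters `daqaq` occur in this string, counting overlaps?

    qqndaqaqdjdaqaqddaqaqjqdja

Sliding a length-5 window over the 26 characters (22 positions):
  position 4–8: daqaq
  position 11–15: daqaq
  position 17–21: daqaq

3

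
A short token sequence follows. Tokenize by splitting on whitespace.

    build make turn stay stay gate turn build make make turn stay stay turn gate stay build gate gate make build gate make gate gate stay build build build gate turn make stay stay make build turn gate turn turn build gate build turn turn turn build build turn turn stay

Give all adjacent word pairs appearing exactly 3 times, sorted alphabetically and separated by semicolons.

Bigram counts meeting the condition (exactly 3 times):
  build build: 3
  build turn: 3
  gate turn: 3
  stay stay: 3
  turn build: 3
  turn stay: 3

build build; build turn; gate turn; stay stay; turn build; turn stay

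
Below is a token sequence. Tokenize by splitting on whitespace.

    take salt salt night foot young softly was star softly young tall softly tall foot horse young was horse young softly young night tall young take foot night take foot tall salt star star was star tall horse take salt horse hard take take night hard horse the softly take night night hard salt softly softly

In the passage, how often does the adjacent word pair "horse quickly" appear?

Scanning the 55 overlapping bigram windows for "horse quickly":
  (none found)

0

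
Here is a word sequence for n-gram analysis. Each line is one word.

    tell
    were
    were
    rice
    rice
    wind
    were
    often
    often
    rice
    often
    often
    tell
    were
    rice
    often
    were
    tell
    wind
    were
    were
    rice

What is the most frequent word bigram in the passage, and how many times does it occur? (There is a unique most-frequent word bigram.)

"were rice", 3 times

Bigram frequencies (highest first):
  were rice: 3
  tell were: 2
  were were: 2
  wind were: 2
  often often: 2
  rice often: 2
  … (8 more, each ≤ 1)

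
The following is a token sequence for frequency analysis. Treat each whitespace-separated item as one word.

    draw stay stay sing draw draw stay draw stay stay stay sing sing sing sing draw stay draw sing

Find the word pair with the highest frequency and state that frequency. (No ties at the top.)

Bigram frequencies (highest first):
  draw stay: 4
  stay stay: 3
  sing sing: 3
  stay sing: 2
  sing draw: 2
  stay draw: 2
  … (2 more, each ≤ 1)

"draw stay", 4 times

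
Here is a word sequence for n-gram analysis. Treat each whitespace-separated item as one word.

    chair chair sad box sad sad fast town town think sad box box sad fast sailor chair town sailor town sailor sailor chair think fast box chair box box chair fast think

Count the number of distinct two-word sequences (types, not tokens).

24

32 tokens → 31 bigram windows in total.
Repeated bigrams (each contributes count−1 duplicates):
  box box: 2
  box chair: 2
  box sad: 2
  sad box: 2
  sad fast: 2
  sailor chair: 2
  town sailor: 2
7 duplicate windows → 31 − 7 = 24 distinct.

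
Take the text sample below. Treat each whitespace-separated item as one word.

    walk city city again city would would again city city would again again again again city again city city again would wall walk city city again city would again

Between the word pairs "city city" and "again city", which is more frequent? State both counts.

"city city": 4 occurrences
"again city": 5 occurrences

"again city" (5 vs 4)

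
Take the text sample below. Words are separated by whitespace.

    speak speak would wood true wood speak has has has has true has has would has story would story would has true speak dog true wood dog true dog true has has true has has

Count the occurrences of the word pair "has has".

Scanning the 34 overlapping bigram windows for "has has":
  position 8–9: has has
  position 9–10: has has
  position 10–11: has has
  position 13–14: has has
  position 31–32: has has
  position 34–35: has has

6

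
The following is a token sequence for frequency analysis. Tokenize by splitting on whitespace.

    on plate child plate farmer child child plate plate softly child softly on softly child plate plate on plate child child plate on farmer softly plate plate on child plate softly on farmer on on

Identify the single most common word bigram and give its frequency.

"child plate", 5 times

Bigram frequencies (highest first):
  child plate: 5
  plate plate: 3
  plate on: 3
  on plate: 2
  plate child: 2
  child child: 2
  … (13 more, each ≤ 2)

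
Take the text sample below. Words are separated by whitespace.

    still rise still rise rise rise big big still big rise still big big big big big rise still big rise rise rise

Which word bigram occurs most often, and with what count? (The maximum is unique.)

"big big", 5 times

Bigram frequencies (highest first):
  big big: 5
  rise rise: 4
  rise still: 3
  still big: 3
  big rise: 3
  still rise: 2
  … (2 more, each ≤ 1)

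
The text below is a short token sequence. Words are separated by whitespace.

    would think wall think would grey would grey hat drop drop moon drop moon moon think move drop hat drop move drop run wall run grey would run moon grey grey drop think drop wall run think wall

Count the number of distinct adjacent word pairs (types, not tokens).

30

38 tokens → 37 bigram windows in total.
Repeated bigrams (each contributes count−1 duplicates):
  drop moon: 2
  grey would: 2
  hat drop: 2
  move drop: 2
  think wall: 2
  wall run: 2
  would grey: 2
7 duplicate windows → 37 − 7 = 30 distinct.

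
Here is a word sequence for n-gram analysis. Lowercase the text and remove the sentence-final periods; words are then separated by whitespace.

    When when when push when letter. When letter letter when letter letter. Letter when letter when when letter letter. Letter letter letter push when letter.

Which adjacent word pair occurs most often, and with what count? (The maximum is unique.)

Bigram frequencies (highest first):
  letter letter: 7
  when letter: 6
  letter when: 4
  when when: 3
  push when: 2
  when push: 1
  … (1 more, each ≤ 1)

"letter letter", 7 times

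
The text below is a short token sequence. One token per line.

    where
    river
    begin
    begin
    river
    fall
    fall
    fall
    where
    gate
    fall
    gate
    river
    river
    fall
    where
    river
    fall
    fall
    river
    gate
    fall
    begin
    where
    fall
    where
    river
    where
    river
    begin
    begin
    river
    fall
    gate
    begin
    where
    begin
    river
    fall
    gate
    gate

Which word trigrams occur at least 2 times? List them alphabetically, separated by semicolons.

begin begin river; begin river fall; fall where river; river begin begin; river fall fall; river fall gate; where river begin

Trigram counts meeting the condition (at least 2 times):
  begin begin river: 2
  begin river fall: 3
  fall where river: 2
  river begin begin: 2
  river fall fall: 2
  river fall gate: 2
  where river begin: 2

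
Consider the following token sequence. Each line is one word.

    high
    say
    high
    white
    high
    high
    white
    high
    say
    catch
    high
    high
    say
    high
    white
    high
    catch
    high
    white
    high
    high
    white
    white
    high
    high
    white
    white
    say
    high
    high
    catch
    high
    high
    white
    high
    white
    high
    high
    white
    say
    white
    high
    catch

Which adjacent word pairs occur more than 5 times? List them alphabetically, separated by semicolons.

high high; high white; white high

Bigram counts meeting the condition (more than 5 times):
  high high: 7
  high white: 9
  white high: 8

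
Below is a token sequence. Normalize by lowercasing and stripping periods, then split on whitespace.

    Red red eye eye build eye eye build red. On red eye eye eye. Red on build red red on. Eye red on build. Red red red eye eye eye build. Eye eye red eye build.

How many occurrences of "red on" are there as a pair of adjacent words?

4

Scanning the 35 overlapping bigram windows for "red on":
  position 9–10: red on
  position 15–16: red on
  position 19–20: red on
  position 22–23: red on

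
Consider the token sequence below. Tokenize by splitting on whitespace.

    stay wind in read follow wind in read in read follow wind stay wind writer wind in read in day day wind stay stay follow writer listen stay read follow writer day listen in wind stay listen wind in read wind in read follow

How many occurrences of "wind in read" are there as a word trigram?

Scanning the 42 overlapping trigram windows for "wind in read":
  position 2–4: wind in read
  position 6–8: wind in read
  position 16–18: wind in read
  position 38–40: wind in read
  position 41–43: wind in read

5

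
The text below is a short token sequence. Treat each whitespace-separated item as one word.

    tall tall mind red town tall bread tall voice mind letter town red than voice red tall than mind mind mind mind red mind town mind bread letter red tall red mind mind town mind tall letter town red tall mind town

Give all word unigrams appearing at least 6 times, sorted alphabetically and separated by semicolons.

Unigram counts meeting the condition (at least 6 times):
  mind: 12
  red: 7
  tall: 8
  town: 6

mind; red; tall; town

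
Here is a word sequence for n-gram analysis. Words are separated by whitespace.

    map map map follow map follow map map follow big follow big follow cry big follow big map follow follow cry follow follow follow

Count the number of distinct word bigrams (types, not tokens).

24 tokens → 23 bigram windows in total.
Repeated bigrams (each contributes count−1 duplicates):
  map follow: 4
  big follow: 3
  follow big: 3
  follow follow: 3
  map map: 3
  follow cry: 2
  follow map: 2
13 duplicate windows → 23 − 13 = 10 distinct.

10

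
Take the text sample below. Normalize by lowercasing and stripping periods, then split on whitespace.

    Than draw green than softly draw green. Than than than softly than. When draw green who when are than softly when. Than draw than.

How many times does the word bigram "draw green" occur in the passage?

3

Scanning the 23 overlapping bigram windows for "draw green":
  position 2–3: draw green
  position 6–7: draw green
  position 14–15: draw green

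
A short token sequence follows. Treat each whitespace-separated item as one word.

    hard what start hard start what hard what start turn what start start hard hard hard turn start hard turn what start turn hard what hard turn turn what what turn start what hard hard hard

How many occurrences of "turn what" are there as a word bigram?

Scanning the 35 overlapping bigram windows for "turn what":
  position 10–11: turn what
  position 20–21: turn what
  position 28–29: turn what

3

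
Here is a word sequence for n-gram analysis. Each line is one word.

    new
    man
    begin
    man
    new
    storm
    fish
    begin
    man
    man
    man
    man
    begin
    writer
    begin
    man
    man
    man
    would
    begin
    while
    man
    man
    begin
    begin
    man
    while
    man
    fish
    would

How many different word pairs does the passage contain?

30 tokens → 29 bigram windows in total.
Repeated bigrams (each contributes count−1 duplicates):
  man man: 6
  begin man: 4
  man begin: 3
  while man: 2
11 duplicate windows → 29 − 11 = 18 distinct.

18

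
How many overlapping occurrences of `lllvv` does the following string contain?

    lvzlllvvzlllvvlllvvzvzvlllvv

4

Sliding a length-5 window over the 28 characters (24 positions):
  position 4–8: lllvv
  position 10–14: lllvv
  position 15–19: lllvv
  position 24–28: lllvv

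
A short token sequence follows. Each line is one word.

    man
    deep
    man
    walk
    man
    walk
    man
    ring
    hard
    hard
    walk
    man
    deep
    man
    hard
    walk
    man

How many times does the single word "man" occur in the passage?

Scanning the 17 tokens for "man":
  position 1: man
  position 3: man
  position 5: man
  position 7: man
  position 12: man
  position 14: man
  position 17: man

7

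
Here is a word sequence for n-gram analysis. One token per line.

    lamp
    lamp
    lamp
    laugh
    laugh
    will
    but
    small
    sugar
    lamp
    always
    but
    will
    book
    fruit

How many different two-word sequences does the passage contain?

13

15 tokens → 14 bigram windows in total.
Repeated bigrams (each contributes count−1 duplicates):
  lamp lamp: 2
1 duplicate windows → 14 − 1 = 13 distinct.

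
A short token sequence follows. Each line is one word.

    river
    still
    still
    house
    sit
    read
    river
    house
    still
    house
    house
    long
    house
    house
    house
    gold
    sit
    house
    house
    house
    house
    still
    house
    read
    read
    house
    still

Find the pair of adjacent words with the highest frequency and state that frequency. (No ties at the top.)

Bigram frequencies (highest first):
  house house: 6
  still house: 3
  house still: 3
  river still: 1
  still still: 1
  house sit: 1
  … (11 more, each ≤ 1)

"house house", 6 times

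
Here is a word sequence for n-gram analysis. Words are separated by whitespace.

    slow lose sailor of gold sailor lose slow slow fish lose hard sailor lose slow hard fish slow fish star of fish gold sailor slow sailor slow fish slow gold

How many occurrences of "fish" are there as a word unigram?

5

Scanning the 30 tokens for "fish":
  position 10: fish
  position 17: fish
  position 19: fish
  position 22: fish
  position 28: fish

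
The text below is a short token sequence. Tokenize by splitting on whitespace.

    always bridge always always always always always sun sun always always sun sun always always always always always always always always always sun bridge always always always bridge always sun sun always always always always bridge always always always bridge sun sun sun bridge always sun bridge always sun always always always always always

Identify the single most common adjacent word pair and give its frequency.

"always always", 24 times

Bigram frequencies (highest first):
  always always: 24
  bridge always: 6
  always sun: 6
  sun sun: 5
  always bridge: 4
  sun always: 4
  … (2 more, each ≤ 3)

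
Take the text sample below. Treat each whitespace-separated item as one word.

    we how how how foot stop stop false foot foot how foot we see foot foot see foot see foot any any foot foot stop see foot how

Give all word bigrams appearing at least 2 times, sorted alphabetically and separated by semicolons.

foot foot; foot how; foot see; foot stop; how foot; how how; see foot

Bigram counts meeting the condition (at least 2 times):
  foot foot: 3
  foot how: 2
  foot see: 2
  foot stop: 2
  how foot: 2
  how how: 2
  see foot: 4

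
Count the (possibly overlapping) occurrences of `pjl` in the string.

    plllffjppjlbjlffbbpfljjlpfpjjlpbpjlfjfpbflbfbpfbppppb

Sliding a length-3 window over the 53 characters (51 positions):
  position 9–11: pjl
  position 33–35: pjl

2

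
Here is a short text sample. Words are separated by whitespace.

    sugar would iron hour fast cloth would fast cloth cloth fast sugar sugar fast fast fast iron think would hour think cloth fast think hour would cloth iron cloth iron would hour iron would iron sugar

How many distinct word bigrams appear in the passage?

36 tokens → 35 bigram windows in total.
Repeated bigrams (each contributes count−1 duplicates):
  cloth fast: 2
  cloth iron: 2
  fast cloth: 2
  fast fast: 2
  iron would: 2
  would hour: 2
  would iron: 2
7 duplicate windows → 35 − 7 = 28 distinct.

28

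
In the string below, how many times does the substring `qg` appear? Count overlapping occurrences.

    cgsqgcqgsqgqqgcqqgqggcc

6

Sliding a length-2 window over the 23 characters (22 positions):
  position 4–5: qg
  position 7–8: qg
  position 10–11: qg
  position 13–14: qg
  position 17–18: qg
  position 19–20: qg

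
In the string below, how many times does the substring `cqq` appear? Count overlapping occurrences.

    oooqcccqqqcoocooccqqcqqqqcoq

Sliding a length-3 window over the 28 characters (26 positions):
  position 7–9: cqq
  position 18–20: cqq
  position 21–23: cqq

3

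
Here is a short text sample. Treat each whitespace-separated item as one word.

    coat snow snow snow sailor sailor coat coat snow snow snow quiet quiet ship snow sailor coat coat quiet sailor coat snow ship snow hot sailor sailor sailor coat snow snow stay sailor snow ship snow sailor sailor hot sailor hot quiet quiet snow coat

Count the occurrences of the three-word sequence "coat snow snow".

3

Scanning the 43 overlapping trigram windows for "coat snow snow":
  position 1–3: coat snow snow
  position 8–10: coat snow snow
  position 29–31: coat snow snow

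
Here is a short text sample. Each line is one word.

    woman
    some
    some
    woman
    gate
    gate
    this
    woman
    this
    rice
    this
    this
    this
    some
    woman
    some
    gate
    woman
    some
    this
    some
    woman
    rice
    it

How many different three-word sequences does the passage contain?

21

24 tokens → 22 trigram windows in total.
Repeated trigrams (each contributes count−1 duplicates):
  this some woman: 2
1 duplicate windows → 22 − 1 = 21 distinct.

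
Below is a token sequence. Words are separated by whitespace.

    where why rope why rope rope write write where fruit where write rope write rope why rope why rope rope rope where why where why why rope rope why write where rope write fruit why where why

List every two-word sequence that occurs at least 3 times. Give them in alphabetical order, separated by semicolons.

rope rope; rope why; rope write; where why; why rope

Bigram counts meeting the condition (at least 3 times):
  rope rope: 4
  rope why: 4
  rope write: 3
  where why: 4
  why rope: 5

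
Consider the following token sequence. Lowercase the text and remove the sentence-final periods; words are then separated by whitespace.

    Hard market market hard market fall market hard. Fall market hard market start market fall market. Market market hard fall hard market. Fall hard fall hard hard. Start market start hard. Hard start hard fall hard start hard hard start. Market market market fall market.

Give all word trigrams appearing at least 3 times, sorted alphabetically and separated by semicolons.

Trigram counts meeting the condition (at least 3 times):
  hard fall hard: 3
  hard hard start: 3
  market fall market: 3

hard fall hard; hard hard start; market fall market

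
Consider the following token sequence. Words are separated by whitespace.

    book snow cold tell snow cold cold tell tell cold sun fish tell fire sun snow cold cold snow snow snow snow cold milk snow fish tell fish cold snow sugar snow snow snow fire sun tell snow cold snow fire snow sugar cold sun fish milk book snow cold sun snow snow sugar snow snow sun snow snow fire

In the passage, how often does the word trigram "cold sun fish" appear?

Scanning the 58 overlapping trigram windows for "cold sun fish":
  position 10–12: cold sun fish
  position 44–46: cold sun fish

2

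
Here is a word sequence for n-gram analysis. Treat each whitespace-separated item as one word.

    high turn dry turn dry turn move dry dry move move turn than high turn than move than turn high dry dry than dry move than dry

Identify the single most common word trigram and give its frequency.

Trigram frequencies (highest first):
  turn dry turn: 2
  high turn dry: 1
  dry turn dry: 1
  dry turn move: 1
  turn move dry: 1
  move dry dry: 1
  … (18 more, each ≤ 1)

"turn dry turn", 2 times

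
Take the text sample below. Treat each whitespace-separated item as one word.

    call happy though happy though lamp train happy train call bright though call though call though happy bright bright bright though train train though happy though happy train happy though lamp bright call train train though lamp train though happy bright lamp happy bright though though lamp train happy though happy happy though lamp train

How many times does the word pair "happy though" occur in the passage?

Scanning the 54 overlapping bigram windows for "happy though":
  position 2–3: happy though
  position 4–5: happy though
  position 25–26: happy though
  position 29–30: happy though
  position 49–50: happy though
  position 52–53: happy though

6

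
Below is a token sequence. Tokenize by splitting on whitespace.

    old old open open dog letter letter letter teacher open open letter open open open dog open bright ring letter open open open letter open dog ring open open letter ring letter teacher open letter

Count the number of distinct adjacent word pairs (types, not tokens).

17

35 tokens → 34 bigram windows in total.
Repeated bigrams (each contributes count−1 duplicates):
  open open: 7
  open letter: 4
  letter open: 3
  open dog: 3
  letter letter: 2
  letter teacher: 2
  ring letter: 2
  teacher open: 2
17 duplicate windows → 34 − 17 = 17 distinct.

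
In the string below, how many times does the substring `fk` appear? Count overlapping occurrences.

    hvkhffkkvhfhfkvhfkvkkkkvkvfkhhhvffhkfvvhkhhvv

Sliding a length-2 window over the 45 characters (44 positions):
  position 6–7: fk
  position 13–14: fk
  position 17–18: fk
  position 27–28: fk

4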